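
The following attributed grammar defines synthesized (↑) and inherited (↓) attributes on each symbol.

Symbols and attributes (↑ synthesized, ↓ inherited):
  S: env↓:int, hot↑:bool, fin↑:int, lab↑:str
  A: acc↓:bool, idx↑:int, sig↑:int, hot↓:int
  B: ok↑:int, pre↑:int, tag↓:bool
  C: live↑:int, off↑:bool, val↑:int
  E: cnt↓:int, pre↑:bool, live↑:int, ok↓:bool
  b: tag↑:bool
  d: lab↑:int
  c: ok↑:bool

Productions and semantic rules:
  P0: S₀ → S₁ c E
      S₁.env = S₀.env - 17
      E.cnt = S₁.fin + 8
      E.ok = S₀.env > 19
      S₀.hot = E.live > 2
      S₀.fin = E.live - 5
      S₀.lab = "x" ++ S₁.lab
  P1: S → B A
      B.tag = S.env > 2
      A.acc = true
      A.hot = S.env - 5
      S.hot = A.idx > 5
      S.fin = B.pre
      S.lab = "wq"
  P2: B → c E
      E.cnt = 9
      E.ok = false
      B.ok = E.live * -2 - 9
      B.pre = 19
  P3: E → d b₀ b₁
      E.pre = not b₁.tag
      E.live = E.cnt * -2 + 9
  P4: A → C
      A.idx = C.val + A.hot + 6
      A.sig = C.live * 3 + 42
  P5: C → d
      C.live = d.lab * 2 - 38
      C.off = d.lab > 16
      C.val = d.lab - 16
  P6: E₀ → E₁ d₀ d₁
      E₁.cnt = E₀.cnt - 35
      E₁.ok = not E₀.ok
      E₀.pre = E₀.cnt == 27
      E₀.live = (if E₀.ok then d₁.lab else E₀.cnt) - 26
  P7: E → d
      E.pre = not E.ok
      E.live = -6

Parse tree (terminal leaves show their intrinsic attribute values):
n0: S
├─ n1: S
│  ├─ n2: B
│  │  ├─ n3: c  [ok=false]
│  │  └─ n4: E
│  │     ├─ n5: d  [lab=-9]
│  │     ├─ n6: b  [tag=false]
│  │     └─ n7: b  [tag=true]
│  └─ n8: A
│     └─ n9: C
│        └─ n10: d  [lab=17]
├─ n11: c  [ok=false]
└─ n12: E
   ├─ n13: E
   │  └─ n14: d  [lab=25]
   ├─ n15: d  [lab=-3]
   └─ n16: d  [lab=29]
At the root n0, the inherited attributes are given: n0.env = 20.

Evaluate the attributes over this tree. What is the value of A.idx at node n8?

1. n0.env = 20  [given at root]
2. n1.env = 3  [S₀.env - 17]
3. n2.tag = true  [S.env > 2]
4. n3.ok = false  [terminal]
5. n4.cnt = 9  [9]
6. n4.ok = false  [false]
7. n5.lab = -9  [terminal]
8. n6.tag = false  [terminal]
9. n7.tag = true  [terminal]
10. n4.pre = false  [not b₁.tag]
11. n4.live = -9  [E.cnt * -2 + 9]
12. n2.ok = 9  [E.live * -2 - 9]
13. n2.pre = 19  [19]
14. n8.acc = true  [true]
15. n8.hot = -2  [S.env - 5]
16. n10.lab = 17  [terminal]
17. n9.live = -4  [d.lab * 2 - 38]
18. n9.off = true  [d.lab > 16]
19. n9.val = 1  [d.lab - 16]
20. n8.idx = 5  [C.val + A.hot + 6]
21. n8.sig = 30  [C.live * 3 + 42]
22. n1.hot = false  [A.idx > 5]
23. n1.fin = 19  [B.pre]
24. n1.lab = "wq"  ["wq"]
25. n11.ok = false  [terminal]
26. n12.cnt = 27  [S₁.fin + 8]
27. n12.ok = true  [S₀.env > 19]
28. n13.cnt = -8  [E₀.cnt - 35]
29. n13.ok = false  [not E₀.ok]
30. n14.lab = 25  [terminal]
31. n13.pre = true  [not E.ok]
32. n13.live = -6  [-6]
33. n15.lab = -3  [terminal]
34. n16.lab = 29  [terminal]
35. n12.pre = true  [E₀.cnt == 27]
36. n12.live = 3  [(if E₀.ok then d₁.lab else E₀.cnt) - 26]
37. n0.hot = true  [E.live > 2]
38. n0.fin = -2  [E.live - 5]
39. n0.lab = "xwq"  ["x" ++ S₁.lab]

5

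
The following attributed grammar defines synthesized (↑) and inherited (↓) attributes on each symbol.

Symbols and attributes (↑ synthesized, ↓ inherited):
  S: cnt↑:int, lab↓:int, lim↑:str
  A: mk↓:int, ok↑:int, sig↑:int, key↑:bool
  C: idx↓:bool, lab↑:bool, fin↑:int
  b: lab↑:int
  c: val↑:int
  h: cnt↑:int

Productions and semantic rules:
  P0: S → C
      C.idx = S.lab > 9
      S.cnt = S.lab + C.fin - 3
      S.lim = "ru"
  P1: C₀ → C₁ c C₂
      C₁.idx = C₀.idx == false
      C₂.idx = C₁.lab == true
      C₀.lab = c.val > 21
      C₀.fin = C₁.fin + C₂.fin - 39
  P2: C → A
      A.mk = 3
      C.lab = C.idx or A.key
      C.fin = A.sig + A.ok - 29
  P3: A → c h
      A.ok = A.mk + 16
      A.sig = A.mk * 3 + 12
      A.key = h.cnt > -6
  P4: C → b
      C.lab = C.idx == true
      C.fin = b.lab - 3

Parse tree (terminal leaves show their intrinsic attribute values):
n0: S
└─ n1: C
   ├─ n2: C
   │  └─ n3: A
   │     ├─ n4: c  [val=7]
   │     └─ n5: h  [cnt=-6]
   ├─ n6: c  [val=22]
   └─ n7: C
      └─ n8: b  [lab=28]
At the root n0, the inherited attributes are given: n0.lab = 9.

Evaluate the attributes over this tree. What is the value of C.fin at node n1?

1. n0.lab = 9  [given at root]
2. n1.idx = false  [S.lab > 9]
3. n2.idx = true  [C₀.idx == false]
4. n3.mk = 3  [3]
5. n4.val = 7  [terminal]
6. n5.cnt = -6  [terminal]
7. n3.ok = 19  [A.mk + 16]
8. n3.sig = 21  [A.mk * 3 + 12]
9. n3.key = false  [h.cnt > -6]
10. n2.lab = true  [C.idx or A.key]
11. n2.fin = 11  [A.sig + A.ok - 29]
12. n6.val = 22  [terminal]
13. n7.idx = true  [C₁.lab == true]
14. n8.lab = 28  [terminal]
15. n7.lab = true  [C.idx == true]
16. n7.fin = 25  [b.lab - 3]
17. n1.lab = true  [c.val > 21]
18. n1.fin = -3  [C₁.fin + C₂.fin - 39]
19. n0.cnt = 3  [S.lab + C.fin - 3]
20. n0.lim = "ru"  ["ru"]

-3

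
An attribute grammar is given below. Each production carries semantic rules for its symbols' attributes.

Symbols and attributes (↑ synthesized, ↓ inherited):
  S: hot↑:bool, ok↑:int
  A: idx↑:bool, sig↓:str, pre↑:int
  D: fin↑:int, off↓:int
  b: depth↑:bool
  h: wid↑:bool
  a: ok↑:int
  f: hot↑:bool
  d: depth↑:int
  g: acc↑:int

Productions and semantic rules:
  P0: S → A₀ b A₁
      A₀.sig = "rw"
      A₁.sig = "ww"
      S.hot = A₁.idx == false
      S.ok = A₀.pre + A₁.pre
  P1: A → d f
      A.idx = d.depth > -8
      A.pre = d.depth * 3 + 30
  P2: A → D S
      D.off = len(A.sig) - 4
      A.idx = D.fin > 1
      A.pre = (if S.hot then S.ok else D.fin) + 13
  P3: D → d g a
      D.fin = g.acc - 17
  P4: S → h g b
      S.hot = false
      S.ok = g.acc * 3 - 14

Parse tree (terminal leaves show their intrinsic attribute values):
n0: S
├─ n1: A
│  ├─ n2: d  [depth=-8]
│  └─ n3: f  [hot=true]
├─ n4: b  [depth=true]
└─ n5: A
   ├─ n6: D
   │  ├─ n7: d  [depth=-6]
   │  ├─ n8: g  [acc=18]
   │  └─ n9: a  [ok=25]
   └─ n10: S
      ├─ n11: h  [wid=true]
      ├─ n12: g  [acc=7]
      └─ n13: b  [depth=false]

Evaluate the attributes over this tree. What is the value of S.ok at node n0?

1. n1.sig = "rw"  ["rw"]
2. n2.depth = -8  [terminal]
3. n3.hot = true  [terminal]
4. n1.idx = false  [d.depth > -8]
5. n1.pre = 6  [d.depth * 3 + 30]
6. n4.depth = true  [terminal]
7. n5.sig = "ww"  ["ww"]
8. n6.off = -2  [len(A.sig) - 4]
9. n7.depth = -6  [terminal]
10. n8.acc = 18  [terminal]
11. n9.ok = 25  [terminal]
12. n6.fin = 1  [g.acc - 17]
13. n11.wid = true  [terminal]
14. n12.acc = 7  [terminal]
15. n13.depth = false  [terminal]
16. n10.hot = false  [false]
17. n10.ok = 7  [g.acc * 3 - 14]
18. n5.idx = false  [D.fin > 1]
19. n5.pre = 14  [(if S.hot then S.ok else D.fin) + 13]
20. n0.hot = true  [A₁.idx == false]
21. n0.ok = 20  [A₀.pre + A₁.pre]

20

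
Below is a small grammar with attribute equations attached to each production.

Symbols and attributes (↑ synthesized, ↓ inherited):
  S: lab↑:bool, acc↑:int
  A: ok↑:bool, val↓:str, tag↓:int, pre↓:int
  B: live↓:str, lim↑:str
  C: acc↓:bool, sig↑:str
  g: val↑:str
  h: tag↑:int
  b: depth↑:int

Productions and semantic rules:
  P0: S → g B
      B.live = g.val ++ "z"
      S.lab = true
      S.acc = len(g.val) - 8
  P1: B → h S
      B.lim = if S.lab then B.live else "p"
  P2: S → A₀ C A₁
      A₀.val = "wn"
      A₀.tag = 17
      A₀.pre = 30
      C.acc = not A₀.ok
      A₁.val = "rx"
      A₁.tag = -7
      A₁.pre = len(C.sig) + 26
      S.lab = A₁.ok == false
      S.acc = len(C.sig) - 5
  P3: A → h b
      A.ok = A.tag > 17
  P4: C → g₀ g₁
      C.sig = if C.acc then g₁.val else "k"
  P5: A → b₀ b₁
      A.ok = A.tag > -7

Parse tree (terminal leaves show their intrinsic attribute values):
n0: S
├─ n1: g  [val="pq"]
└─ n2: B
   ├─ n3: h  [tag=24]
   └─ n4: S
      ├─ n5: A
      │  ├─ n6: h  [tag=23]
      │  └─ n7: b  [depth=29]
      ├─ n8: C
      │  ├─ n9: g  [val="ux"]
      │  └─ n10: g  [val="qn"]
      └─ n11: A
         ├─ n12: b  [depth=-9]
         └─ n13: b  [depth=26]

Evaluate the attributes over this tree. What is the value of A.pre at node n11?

1. n1.val = "pq"  [terminal]
2. n2.live = "pqz"  [g.val ++ "z"]
3. n3.tag = 24  [terminal]
4. n5.val = "wn"  ["wn"]
5. n5.tag = 17  [17]
6. n5.pre = 30  [30]
7. n6.tag = 23  [terminal]
8. n7.depth = 29  [terminal]
9. n5.ok = false  [A.tag > 17]
10. n8.acc = true  [not A₀.ok]
11. n9.val = "ux"  [terminal]
12. n10.val = "qn"  [terminal]
13. n8.sig = "qn"  [if C.acc then g₁.val else "k"]
14. n11.val = "rx"  ["rx"]
15. n11.tag = -7  [-7]
16. n11.pre = 28  [len(C.sig) + 26]
17. n12.depth = -9  [terminal]
18. n13.depth = 26  [terminal]
19. n11.ok = false  [A.tag > -7]
20. n4.lab = true  [A₁.ok == false]
21. n4.acc = -3  [len(C.sig) - 5]
22. n2.lim = "pqz"  [if S.lab then B.live else "p"]
23. n0.lab = true  [true]
24. n0.acc = -6  [len(g.val) - 8]

28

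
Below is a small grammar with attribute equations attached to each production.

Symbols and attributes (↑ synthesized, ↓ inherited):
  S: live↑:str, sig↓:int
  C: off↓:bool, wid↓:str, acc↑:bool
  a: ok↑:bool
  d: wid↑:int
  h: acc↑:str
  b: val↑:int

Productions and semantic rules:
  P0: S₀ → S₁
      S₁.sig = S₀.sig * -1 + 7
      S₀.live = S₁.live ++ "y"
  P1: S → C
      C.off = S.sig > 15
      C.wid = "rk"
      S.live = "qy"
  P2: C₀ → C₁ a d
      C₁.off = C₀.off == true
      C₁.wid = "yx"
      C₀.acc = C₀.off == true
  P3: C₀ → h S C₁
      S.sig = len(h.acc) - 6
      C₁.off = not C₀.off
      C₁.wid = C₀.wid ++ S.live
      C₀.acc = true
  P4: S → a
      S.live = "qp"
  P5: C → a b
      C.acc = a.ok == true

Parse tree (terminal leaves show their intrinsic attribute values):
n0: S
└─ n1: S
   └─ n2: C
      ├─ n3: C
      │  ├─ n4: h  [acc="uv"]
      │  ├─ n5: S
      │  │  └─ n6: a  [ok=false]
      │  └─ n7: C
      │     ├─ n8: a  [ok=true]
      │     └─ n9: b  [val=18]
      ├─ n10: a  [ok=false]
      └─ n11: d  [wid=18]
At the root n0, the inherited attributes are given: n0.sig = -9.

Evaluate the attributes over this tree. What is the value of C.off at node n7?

false

1. n0.sig = -9  [given at root]
2. n1.sig = 16  [S₀.sig * -1 + 7]
3. n2.off = true  [S.sig > 15]
4. n2.wid = "rk"  ["rk"]
5. n3.off = true  [C₀.off == true]
6. n3.wid = "yx"  ["yx"]
7. n4.acc = "uv"  [terminal]
8. n5.sig = -4  [len(h.acc) - 6]
9. n6.ok = false  [terminal]
10. n5.live = "qp"  ["qp"]
11. n7.off = false  [not C₀.off]
12. n7.wid = "yxqp"  [C₀.wid ++ S.live]
13. n8.ok = true  [terminal]
14. n9.val = 18  [terminal]
15. n7.acc = true  [a.ok == true]
16. n3.acc = true  [true]
17. n10.ok = false  [terminal]
18. n11.wid = 18  [terminal]
19. n2.acc = true  [C₀.off == true]
20. n1.live = "qy"  ["qy"]
21. n0.live = "qyy"  [S₁.live ++ "y"]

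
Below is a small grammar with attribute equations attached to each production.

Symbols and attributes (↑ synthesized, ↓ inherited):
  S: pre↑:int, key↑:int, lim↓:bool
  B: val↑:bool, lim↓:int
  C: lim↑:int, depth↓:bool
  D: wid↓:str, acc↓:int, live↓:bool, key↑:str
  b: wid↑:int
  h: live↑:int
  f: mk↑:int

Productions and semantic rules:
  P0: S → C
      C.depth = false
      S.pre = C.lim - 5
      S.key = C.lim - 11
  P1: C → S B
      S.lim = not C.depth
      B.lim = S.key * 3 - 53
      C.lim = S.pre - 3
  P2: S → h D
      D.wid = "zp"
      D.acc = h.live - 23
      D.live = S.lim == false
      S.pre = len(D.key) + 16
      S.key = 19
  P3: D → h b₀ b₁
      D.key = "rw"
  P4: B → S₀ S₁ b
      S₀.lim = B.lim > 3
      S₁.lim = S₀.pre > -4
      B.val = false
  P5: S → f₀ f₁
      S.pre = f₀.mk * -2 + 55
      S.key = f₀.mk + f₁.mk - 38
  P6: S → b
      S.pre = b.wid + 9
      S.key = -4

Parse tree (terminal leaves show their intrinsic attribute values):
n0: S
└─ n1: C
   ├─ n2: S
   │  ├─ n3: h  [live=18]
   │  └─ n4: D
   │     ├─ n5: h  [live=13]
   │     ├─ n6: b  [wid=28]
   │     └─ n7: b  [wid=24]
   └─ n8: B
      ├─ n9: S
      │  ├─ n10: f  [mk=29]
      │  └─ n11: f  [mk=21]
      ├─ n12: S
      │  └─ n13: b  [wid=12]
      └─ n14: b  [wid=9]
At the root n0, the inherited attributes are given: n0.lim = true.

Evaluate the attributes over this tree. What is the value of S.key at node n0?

1. n0.lim = true  [given at root]
2. n1.depth = false  [false]
3. n2.lim = true  [not C.depth]
4. n3.live = 18  [terminal]
5. n4.wid = "zp"  ["zp"]
6. n4.acc = -5  [h.live - 23]
7. n4.live = false  [S.lim == false]
8. n5.live = 13  [terminal]
9. n6.wid = 28  [terminal]
10. n7.wid = 24  [terminal]
11. n4.key = "rw"  ["rw"]
12. n2.pre = 18  [len(D.key) + 16]
13. n2.key = 19  [19]
14. n8.lim = 4  [S.key * 3 - 53]
15. n9.lim = true  [B.lim > 3]
16. n10.mk = 29  [terminal]
17. n11.mk = 21  [terminal]
18. n9.pre = -3  [f₀.mk * -2 + 55]
19. n9.key = 12  [f₀.mk + f₁.mk - 38]
20. n12.lim = true  [S₀.pre > -4]
21. n13.wid = 12  [terminal]
22. n12.pre = 21  [b.wid + 9]
23. n12.key = -4  [-4]
24. n14.wid = 9  [terminal]
25. n8.val = false  [false]
26. n1.lim = 15  [S.pre - 3]
27. n0.pre = 10  [C.lim - 5]
28. n0.key = 4  [C.lim - 11]

4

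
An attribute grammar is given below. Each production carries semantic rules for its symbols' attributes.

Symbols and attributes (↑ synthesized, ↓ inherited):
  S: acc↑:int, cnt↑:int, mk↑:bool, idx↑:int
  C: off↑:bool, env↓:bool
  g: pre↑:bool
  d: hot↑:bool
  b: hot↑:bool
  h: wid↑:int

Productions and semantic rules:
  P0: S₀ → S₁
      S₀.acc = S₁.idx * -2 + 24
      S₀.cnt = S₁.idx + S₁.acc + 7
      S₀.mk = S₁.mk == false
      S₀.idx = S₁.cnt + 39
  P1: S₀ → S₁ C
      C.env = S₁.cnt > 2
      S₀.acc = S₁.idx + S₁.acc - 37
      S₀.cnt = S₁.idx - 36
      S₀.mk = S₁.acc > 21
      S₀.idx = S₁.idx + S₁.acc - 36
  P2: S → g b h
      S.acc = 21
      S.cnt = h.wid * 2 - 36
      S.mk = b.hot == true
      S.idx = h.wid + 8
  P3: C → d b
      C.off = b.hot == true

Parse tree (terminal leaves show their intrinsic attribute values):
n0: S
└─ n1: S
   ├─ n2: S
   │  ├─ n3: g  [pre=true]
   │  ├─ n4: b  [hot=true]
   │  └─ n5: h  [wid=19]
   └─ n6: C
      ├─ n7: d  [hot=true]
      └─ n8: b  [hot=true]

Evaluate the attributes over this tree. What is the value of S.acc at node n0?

1. n3.pre = true  [terminal]
2. n4.hot = true  [terminal]
3. n5.wid = 19  [terminal]
4. n2.acc = 21  [21]
5. n2.cnt = 2  [h.wid * 2 - 36]
6. n2.mk = true  [b.hot == true]
7. n2.idx = 27  [h.wid + 8]
8. n6.env = false  [S₁.cnt > 2]
9. n7.hot = true  [terminal]
10. n8.hot = true  [terminal]
11. n6.off = true  [b.hot == true]
12. n1.acc = 11  [S₁.idx + S₁.acc - 37]
13. n1.cnt = -9  [S₁.idx - 36]
14. n1.mk = false  [S₁.acc > 21]
15. n1.idx = 12  [S₁.idx + S₁.acc - 36]
16. n0.acc = 0  [S₁.idx * -2 + 24]
17. n0.cnt = 30  [S₁.idx + S₁.acc + 7]
18. n0.mk = true  [S₁.mk == false]
19. n0.idx = 30  [S₁.cnt + 39]

0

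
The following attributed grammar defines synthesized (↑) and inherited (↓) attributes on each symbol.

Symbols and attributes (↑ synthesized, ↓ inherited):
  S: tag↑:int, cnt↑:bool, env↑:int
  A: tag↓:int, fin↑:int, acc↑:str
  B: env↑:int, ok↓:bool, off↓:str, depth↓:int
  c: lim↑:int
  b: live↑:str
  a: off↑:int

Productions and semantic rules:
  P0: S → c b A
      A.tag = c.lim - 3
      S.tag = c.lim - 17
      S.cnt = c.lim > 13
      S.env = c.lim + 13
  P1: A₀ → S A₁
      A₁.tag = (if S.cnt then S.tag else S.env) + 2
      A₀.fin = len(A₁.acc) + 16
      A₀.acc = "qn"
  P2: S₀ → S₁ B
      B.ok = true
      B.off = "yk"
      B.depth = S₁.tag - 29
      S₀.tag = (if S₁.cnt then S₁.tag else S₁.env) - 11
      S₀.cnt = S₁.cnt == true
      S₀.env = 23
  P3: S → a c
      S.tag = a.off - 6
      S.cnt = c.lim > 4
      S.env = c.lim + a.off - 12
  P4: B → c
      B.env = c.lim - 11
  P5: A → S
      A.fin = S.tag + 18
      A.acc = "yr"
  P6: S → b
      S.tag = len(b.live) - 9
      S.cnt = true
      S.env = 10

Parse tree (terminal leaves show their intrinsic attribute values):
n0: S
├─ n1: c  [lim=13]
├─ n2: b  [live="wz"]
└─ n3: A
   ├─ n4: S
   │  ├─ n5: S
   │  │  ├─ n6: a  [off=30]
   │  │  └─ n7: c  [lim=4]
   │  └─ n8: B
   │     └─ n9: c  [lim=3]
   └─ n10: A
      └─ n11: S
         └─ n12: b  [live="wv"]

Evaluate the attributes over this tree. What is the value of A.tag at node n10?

25

1. n1.lim = 13  [terminal]
2. n2.live = "wz"  [terminal]
3. n3.tag = 10  [c.lim - 3]
4. n6.off = 30  [terminal]
5. n7.lim = 4  [terminal]
6. n5.tag = 24  [a.off - 6]
7. n5.cnt = false  [c.lim > 4]
8. n5.env = 22  [c.lim + a.off - 12]
9. n8.ok = true  [true]
10. n8.off = "yk"  ["yk"]
11. n8.depth = -5  [S₁.tag - 29]
12. n9.lim = 3  [terminal]
13. n8.env = -8  [c.lim - 11]
14. n4.tag = 11  [(if S₁.cnt then S₁.tag else S₁.env) - 11]
15. n4.cnt = false  [S₁.cnt == true]
16. n4.env = 23  [23]
17. n10.tag = 25  [(if S.cnt then S.tag else S.env) + 2]
18. n12.live = "wv"  [terminal]
19. n11.tag = -7  [len(b.live) - 9]
20. n11.cnt = true  [true]
21. n11.env = 10  [10]
22. n10.fin = 11  [S.tag + 18]
23. n10.acc = "yr"  ["yr"]
24. n3.fin = 18  [len(A₁.acc) + 16]
25. n3.acc = "qn"  ["qn"]
26. n0.tag = -4  [c.lim - 17]
27. n0.cnt = false  [c.lim > 13]
28. n0.env = 26  [c.lim + 13]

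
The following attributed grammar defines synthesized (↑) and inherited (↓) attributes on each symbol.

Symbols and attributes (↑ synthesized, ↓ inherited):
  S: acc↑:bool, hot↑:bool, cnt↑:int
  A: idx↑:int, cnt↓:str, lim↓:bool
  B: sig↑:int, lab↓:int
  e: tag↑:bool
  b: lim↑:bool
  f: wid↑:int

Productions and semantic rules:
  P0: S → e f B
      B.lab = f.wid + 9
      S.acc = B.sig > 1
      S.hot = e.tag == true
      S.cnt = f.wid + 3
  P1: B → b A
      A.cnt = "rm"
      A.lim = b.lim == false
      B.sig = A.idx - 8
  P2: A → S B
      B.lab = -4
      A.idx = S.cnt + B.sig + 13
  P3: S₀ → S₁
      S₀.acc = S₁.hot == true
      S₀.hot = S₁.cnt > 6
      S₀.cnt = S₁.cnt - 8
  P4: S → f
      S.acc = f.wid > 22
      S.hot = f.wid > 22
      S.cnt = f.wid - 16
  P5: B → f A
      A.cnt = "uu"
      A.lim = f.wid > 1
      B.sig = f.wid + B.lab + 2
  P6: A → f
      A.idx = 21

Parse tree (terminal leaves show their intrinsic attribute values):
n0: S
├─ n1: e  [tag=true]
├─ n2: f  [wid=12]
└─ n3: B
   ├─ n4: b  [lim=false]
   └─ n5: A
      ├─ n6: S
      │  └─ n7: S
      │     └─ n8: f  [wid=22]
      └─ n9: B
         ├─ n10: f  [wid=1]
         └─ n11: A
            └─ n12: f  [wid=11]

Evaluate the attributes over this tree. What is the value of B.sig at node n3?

1. n1.tag = true  [terminal]
2. n2.wid = 12  [terminal]
3. n3.lab = 21  [f.wid + 9]
4. n4.lim = false  [terminal]
5. n5.cnt = "rm"  ["rm"]
6. n5.lim = true  [b.lim == false]
7. n8.wid = 22  [terminal]
8. n7.acc = false  [f.wid > 22]
9. n7.hot = false  [f.wid > 22]
10. n7.cnt = 6  [f.wid - 16]
11. n6.acc = false  [S₁.hot == true]
12. n6.hot = false  [S₁.cnt > 6]
13. n6.cnt = -2  [S₁.cnt - 8]
14. n9.lab = -4  [-4]
15. n10.wid = 1  [terminal]
16. n11.cnt = "uu"  ["uu"]
17. n11.lim = false  [f.wid > 1]
18. n12.wid = 11  [terminal]
19. n11.idx = 21  [21]
20. n9.sig = -1  [f.wid + B.lab + 2]
21. n5.idx = 10  [S.cnt + B.sig + 13]
22. n3.sig = 2  [A.idx - 8]
23. n0.acc = true  [B.sig > 1]
24. n0.hot = true  [e.tag == true]
25. n0.cnt = 15  [f.wid + 3]

2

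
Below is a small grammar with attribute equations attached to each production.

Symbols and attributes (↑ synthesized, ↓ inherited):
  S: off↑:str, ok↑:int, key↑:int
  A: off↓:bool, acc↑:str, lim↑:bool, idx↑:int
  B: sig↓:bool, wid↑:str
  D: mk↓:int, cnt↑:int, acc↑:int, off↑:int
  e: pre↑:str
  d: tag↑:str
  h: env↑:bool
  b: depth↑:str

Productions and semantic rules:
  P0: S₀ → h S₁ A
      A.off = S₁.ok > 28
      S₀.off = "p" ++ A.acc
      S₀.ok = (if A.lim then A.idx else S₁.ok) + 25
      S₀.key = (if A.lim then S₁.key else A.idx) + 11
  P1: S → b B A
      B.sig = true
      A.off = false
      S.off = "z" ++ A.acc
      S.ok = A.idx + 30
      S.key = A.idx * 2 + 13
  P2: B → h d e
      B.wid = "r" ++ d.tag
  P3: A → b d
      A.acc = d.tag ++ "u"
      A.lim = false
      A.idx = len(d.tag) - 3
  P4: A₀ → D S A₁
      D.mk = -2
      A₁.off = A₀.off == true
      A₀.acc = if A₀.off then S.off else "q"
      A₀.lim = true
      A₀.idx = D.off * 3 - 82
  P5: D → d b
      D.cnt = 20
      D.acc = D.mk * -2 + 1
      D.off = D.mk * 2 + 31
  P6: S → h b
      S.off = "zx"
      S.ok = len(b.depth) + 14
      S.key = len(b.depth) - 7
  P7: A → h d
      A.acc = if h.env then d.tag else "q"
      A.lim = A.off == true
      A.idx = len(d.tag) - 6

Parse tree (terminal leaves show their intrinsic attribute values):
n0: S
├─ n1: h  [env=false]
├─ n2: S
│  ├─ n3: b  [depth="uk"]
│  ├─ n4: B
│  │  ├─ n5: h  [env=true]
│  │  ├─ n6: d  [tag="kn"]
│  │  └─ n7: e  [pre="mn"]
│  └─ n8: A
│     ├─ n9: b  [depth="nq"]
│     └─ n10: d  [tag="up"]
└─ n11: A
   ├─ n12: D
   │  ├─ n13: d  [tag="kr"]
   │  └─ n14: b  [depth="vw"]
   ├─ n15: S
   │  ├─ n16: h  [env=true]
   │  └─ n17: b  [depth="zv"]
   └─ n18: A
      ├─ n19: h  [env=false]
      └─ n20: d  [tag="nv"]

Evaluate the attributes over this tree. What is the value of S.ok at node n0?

24

1. n1.env = false  [terminal]
2. n3.depth = "uk"  [terminal]
3. n4.sig = true  [true]
4. n5.env = true  [terminal]
5. n6.tag = "kn"  [terminal]
6. n7.pre = "mn"  [terminal]
7. n4.wid = "rkn"  ["r" ++ d.tag]
8. n8.off = false  [false]
9. n9.depth = "nq"  [terminal]
10. n10.tag = "up"  [terminal]
11. n8.acc = "upu"  [d.tag ++ "u"]
12. n8.lim = false  [false]
13. n8.idx = -1  [len(d.tag) - 3]
14. n2.off = "zupu"  ["z" ++ A.acc]
15. n2.ok = 29  [A.idx + 30]
16. n2.key = 11  [A.idx * 2 + 13]
17. n11.off = true  [S₁.ok > 28]
18. n12.mk = -2  [-2]
19. n13.tag = "kr"  [terminal]
20. n14.depth = "vw"  [terminal]
21. n12.cnt = 20  [20]
22. n12.acc = 5  [D.mk * -2 + 1]
23. n12.off = 27  [D.mk * 2 + 31]
24. n16.env = true  [terminal]
25. n17.depth = "zv"  [terminal]
26. n15.off = "zx"  ["zx"]
27. n15.ok = 16  [len(b.depth) + 14]
28. n15.key = -5  [len(b.depth) - 7]
29. n18.off = true  [A₀.off == true]
30. n19.env = false  [terminal]
31. n20.tag = "nv"  [terminal]
32. n18.acc = "q"  [if h.env then d.tag else "q"]
33. n18.lim = true  [A.off == true]
34. n18.idx = -4  [len(d.tag) - 6]
35. n11.acc = "zx"  [if A₀.off then S.off else "q"]
36. n11.lim = true  [true]
37. n11.idx = -1  [D.off * 3 - 82]
38. n0.off = "pzx"  ["p" ++ A.acc]
39. n0.ok = 24  [(if A.lim then A.idx else S₁.ok) + 25]
40. n0.key = 22  [(if A.lim then S₁.key else A.idx) + 11]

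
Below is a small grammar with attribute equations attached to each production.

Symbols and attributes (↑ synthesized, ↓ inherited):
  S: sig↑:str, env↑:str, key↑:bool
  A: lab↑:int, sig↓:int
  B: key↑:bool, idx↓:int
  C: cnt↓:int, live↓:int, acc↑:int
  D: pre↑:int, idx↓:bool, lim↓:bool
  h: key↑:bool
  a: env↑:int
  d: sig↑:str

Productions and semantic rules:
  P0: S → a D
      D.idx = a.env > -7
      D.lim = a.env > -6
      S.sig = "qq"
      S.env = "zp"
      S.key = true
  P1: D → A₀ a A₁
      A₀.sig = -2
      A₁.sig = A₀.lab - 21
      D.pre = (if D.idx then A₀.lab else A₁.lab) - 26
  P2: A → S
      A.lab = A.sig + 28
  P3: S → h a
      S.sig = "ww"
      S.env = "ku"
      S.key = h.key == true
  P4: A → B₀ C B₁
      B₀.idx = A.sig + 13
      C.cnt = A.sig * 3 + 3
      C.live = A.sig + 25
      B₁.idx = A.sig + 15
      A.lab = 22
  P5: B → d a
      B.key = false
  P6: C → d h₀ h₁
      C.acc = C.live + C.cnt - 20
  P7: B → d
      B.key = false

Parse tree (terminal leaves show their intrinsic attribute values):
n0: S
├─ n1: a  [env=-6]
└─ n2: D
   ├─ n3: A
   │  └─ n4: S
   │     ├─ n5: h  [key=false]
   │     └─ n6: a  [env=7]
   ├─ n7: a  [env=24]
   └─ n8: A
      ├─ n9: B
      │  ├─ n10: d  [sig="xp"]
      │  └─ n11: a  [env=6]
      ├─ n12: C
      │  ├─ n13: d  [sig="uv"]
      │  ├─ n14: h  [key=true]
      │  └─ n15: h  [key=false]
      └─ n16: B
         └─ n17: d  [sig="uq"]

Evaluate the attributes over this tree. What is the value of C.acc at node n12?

28

1. n1.env = -6  [terminal]
2. n2.idx = true  [a.env > -7]
3. n2.lim = false  [a.env > -6]
4. n3.sig = -2  [-2]
5. n5.key = false  [terminal]
6. n6.env = 7  [terminal]
7. n4.sig = "ww"  ["ww"]
8. n4.env = "ku"  ["ku"]
9. n4.key = false  [h.key == true]
10. n3.lab = 26  [A.sig + 28]
11. n7.env = 24  [terminal]
12. n8.sig = 5  [A₀.lab - 21]
13. n9.idx = 18  [A.sig + 13]
14. n10.sig = "xp"  [terminal]
15. n11.env = 6  [terminal]
16. n9.key = false  [false]
17. n12.cnt = 18  [A.sig * 3 + 3]
18. n12.live = 30  [A.sig + 25]
19. n13.sig = "uv"  [terminal]
20. n14.key = true  [terminal]
21. n15.key = false  [terminal]
22. n12.acc = 28  [C.live + C.cnt - 20]
23. n16.idx = 20  [A.sig + 15]
24. n17.sig = "uq"  [terminal]
25. n16.key = false  [false]
26. n8.lab = 22  [22]
27. n2.pre = 0  [(if D.idx then A₀.lab else A₁.lab) - 26]
28. n0.sig = "qq"  ["qq"]
29. n0.env = "zp"  ["zp"]
30. n0.key = true  [true]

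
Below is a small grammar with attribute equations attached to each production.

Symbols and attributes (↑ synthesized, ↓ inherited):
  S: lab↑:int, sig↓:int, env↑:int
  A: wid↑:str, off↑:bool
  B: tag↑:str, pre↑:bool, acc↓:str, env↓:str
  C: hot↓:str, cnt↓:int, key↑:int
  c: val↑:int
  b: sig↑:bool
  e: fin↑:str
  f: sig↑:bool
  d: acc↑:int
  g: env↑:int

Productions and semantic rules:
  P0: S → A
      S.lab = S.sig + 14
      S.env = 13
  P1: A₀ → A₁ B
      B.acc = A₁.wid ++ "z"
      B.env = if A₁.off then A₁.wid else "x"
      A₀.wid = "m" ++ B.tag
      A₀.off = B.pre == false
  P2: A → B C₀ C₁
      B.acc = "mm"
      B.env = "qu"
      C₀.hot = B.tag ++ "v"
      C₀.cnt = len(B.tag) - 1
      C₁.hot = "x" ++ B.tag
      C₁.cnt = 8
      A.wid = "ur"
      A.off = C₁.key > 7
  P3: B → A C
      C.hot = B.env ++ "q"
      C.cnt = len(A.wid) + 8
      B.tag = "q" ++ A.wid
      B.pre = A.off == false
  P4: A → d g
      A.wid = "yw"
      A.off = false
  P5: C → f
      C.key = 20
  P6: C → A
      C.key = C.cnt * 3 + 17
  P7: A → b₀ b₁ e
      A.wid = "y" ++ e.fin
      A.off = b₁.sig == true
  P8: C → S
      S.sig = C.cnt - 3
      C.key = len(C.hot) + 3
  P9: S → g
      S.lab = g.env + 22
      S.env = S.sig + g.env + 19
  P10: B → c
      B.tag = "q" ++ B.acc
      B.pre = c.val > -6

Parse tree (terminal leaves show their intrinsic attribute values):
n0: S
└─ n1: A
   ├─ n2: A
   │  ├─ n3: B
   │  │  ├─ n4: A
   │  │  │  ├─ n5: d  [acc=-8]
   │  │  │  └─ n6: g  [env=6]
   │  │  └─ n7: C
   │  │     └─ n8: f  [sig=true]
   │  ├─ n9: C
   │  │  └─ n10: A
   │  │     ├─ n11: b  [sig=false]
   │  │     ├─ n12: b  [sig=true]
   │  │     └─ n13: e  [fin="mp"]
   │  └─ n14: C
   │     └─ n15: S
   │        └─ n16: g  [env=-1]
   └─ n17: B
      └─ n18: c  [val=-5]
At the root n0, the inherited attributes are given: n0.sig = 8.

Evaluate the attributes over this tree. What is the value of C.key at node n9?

1. n0.sig = 8  [given at root]
2. n3.acc = "mm"  ["mm"]
3. n3.env = "qu"  ["qu"]
4. n5.acc = -8  [terminal]
5. n6.env = 6  [terminal]
6. n4.wid = "yw"  ["yw"]
7. n4.off = false  [false]
8. n7.hot = "quq"  [B.env ++ "q"]
9. n7.cnt = 10  [len(A.wid) + 8]
10. n8.sig = true  [terminal]
11. n7.key = 20  [20]
12. n3.tag = "qyw"  ["q" ++ A.wid]
13. n3.pre = true  [A.off == false]
14. n9.hot = "qywv"  [B.tag ++ "v"]
15. n9.cnt = 2  [len(B.tag) - 1]
16. n11.sig = false  [terminal]
17. n12.sig = true  [terminal]
18. n13.fin = "mp"  [terminal]
19. n10.wid = "ymp"  ["y" ++ e.fin]
20. n10.off = true  [b₁.sig == true]
21. n9.key = 23  [C.cnt * 3 + 17]
22. n14.hot = "xqyw"  ["x" ++ B.tag]
23. n14.cnt = 8  [8]
24. n15.sig = 5  [C.cnt - 3]
25. n16.env = -1  [terminal]
26. n15.lab = 21  [g.env + 22]
27. n15.env = 23  [S.sig + g.env + 19]
28. n14.key = 7  [len(C.hot) + 3]
29. n2.wid = "ur"  ["ur"]
30. n2.off = false  [C₁.key > 7]
31. n17.acc = "urz"  [A₁.wid ++ "z"]
32. n17.env = "x"  [if A₁.off then A₁.wid else "x"]
33. n18.val = -5  [terminal]
34. n17.tag = "qurz"  ["q" ++ B.acc]
35. n17.pre = true  [c.val > -6]
36. n1.wid = "mqurz"  ["m" ++ B.tag]
37. n1.off = false  [B.pre == false]
38. n0.lab = 22  [S.sig + 14]
39. n0.env = 13  [13]

23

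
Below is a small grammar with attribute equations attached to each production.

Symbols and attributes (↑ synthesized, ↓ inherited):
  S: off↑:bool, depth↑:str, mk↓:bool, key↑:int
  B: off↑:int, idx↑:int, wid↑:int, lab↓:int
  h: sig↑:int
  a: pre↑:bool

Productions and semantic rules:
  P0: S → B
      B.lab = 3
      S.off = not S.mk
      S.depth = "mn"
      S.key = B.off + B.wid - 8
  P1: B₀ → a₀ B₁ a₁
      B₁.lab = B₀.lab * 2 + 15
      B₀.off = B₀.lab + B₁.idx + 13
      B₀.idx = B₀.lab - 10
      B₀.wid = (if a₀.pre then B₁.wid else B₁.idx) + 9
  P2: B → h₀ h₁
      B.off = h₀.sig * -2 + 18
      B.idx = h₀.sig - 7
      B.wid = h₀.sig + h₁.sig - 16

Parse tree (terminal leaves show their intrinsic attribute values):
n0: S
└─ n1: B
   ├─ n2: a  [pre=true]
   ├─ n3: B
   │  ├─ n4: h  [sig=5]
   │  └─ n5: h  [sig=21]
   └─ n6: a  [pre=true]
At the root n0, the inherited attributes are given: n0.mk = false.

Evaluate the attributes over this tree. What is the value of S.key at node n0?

25

1. n0.mk = false  [given at root]
2. n1.lab = 3  [3]
3. n2.pre = true  [terminal]
4. n3.lab = 21  [B₀.lab * 2 + 15]
5. n4.sig = 5  [terminal]
6. n5.sig = 21  [terminal]
7. n3.off = 8  [h₀.sig * -2 + 18]
8. n3.idx = -2  [h₀.sig - 7]
9. n3.wid = 10  [h₀.sig + h₁.sig - 16]
10. n6.pre = true  [terminal]
11. n1.off = 14  [B₀.lab + B₁.idx + 13]
12. n1.idx = -7  [B₀.lab - 10]
13. n1.wid = 19  [(if a₀.pre then B₁.wid else B₁.idx) + 9]
14. n0.off = true  [not S.mk]
15. n0.depth = "mn"  ["mn"]
16. n0.key = 25  [B.off + B.wid - 8]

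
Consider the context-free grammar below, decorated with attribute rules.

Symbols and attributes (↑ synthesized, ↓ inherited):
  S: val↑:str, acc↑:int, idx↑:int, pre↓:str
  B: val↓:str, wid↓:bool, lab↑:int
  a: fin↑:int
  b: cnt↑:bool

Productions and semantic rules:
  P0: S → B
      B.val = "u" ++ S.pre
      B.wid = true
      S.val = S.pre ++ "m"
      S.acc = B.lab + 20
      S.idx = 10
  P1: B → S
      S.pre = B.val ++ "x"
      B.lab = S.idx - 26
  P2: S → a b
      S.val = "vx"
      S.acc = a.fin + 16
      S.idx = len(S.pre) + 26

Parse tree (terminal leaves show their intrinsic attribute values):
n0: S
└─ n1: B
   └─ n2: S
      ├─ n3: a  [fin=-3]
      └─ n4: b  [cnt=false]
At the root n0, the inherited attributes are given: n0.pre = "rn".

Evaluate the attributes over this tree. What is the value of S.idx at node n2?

1. n0.pre = "rn"  [given at root]
2. n1.val = "urn"  ["u" ++ S.pre]
3. n1.wid = true  [true]
4. n2.pre = "urnx"  [B.val ++ "x"]
5. n3.fin = -3  [terminal]
6. n4.cnt = false  [terminal]
7. n2.val = "vx"  ["vx"]
8. n2.acc = 13  [a.fin + 16]
9. n2.idx = 30  [len(S.pre) + 26]
10. n1.lab = 4  [S.idx - 26]
11. n0.val = "rnm"  [S.pre ++ "m"]
12. n0.acc = 24  [B.lab + 20]
13. n0.idx = 10  [10]

30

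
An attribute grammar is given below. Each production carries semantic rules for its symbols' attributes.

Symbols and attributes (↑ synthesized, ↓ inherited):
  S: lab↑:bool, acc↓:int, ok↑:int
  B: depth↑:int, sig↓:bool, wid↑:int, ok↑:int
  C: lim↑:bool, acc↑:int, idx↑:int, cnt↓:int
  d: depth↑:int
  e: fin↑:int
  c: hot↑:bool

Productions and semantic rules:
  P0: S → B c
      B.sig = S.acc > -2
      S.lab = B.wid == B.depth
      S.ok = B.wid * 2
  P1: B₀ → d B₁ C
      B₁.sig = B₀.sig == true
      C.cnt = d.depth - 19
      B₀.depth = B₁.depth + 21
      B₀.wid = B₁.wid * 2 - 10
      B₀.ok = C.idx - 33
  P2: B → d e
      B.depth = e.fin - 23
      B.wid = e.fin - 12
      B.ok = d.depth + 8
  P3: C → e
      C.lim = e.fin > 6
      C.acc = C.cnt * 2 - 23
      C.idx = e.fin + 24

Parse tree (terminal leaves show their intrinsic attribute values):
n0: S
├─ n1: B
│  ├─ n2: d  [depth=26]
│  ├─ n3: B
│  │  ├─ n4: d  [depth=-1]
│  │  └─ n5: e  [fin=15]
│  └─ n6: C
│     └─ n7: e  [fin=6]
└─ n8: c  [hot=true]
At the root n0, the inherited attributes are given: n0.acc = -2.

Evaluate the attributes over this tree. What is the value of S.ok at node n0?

1. n0.acc = -2  [given at root]
2. n1.sig = false  [S.acc > -2]
3. n2.depth = 26  [terminal]
4. n3.sig = false  [B₀.sig == true]
5. n4.depth = -1  [terminal]
6. n5.fin = 15  [terminal]
7. n3.depth = -8  [e.fin - 23]
8. n3.wid = 3  [e.fin - 12]
9. n3.ok = 7  [d.depth + 8]
10. n6.cnt = 7  [d.depth - 19]
11. n7.fin = 6  [terminal]
12. n6.lim = false  [e.fin > 6]
13. n6.acc = -9  [C.cnt * 2 - 23]
14. n6.idx = 30  [e.fin + 24]
15. n1.depth = 13  [B₁.depth + 21]
16. n1.wid = -4  [B₁.wid * 2 - 10]
17. n1.ok = -3  [C.idx - 33]
18. n8.hot = true  [terminal]
19. n0.lab = false  [B.wid == B.depth]
20. n0.ok = -8  [B.wid * 2]

-8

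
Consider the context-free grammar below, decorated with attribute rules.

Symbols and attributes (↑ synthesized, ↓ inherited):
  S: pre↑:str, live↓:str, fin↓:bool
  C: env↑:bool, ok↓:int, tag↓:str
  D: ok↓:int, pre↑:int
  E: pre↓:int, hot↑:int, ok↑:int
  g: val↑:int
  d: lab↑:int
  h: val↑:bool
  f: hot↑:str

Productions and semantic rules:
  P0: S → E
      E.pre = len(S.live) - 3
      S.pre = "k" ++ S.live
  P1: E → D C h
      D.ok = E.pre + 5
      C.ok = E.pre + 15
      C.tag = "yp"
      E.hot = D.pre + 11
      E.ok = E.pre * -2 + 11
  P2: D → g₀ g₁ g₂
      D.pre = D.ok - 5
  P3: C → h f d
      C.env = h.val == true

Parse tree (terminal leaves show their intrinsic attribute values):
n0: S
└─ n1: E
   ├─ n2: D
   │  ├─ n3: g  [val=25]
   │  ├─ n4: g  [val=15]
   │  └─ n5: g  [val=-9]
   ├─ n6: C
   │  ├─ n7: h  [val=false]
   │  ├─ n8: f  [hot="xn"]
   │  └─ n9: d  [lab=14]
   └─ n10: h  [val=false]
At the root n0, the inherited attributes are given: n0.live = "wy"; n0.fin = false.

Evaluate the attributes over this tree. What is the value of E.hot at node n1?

10

1. n0.live = "wy"  [given at root]
2. n0.fin = false  [given at root]
3. n1.pre = -1  [len(S.live) - 3]
4. n2.ok = 4  [E.pre + 5]
5. n3.val = 25  [terminal]
6. n4.val = 15  [terminal]
7. n5.val = -9  [terminal]
8. n2.pre = -1  [D.ok - 5]
9. n6.ok = 14  [E.pre + 15]
10. n6.tag = "yp"  ["yp"]
11. n7.val = false  [terminal]
12. n8.hot = "xn"  [terminal]
13. n9.lab = 14  [terminal]
14. n6.env = false  [h.val == true]
15. n10.val = false  [terminal]
16. n1.hot = 10  [D.pre + 11]
17. n1.ok = 13  [E.pre * -2 + 11]
18. n0.pre = "kwy"  ["k" ++ S.live]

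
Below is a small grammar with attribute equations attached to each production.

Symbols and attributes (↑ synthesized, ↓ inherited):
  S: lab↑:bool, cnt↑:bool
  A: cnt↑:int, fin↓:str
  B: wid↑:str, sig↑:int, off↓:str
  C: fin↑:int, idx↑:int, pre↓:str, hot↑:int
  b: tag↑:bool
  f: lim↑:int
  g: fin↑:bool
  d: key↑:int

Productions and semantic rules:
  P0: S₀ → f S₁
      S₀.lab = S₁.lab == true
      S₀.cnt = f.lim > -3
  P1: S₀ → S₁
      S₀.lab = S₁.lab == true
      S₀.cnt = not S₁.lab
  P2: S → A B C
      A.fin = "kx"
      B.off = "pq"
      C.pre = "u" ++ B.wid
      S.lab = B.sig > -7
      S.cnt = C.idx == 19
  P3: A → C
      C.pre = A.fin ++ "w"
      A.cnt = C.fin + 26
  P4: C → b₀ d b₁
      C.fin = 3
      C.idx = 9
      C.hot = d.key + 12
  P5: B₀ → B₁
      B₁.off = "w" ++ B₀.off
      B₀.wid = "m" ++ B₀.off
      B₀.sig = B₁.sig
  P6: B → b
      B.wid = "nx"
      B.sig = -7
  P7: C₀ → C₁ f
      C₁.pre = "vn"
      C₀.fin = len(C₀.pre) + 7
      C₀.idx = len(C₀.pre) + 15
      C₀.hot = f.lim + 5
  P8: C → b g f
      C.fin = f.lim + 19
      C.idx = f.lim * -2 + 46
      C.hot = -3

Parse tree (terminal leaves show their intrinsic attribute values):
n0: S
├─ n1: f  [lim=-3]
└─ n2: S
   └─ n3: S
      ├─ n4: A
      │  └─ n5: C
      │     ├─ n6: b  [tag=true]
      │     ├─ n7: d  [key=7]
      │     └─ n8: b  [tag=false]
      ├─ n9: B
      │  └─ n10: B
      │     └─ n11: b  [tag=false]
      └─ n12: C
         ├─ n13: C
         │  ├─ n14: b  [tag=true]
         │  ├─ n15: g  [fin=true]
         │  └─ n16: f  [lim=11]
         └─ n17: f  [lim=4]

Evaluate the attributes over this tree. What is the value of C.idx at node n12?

19

1. n1.lim = -3  [terminal]
2. n4.fin = "kx"  ["kx"]
3. n5.pre = "kxw"  [A.fin ++ "w"]
4. n6.tag = true  [terminal]
5. n7.key = 7  [terminal]
6. n8.tag = false  [terminal]
7. n5.fin = 3  [3]
8. n5.idx = 9  [9]
9. n5.hot = 19  [d.key + 12]
10. n4.cnt = 29  [C.fin + 26]
11. n9.off = "pq"  ["pq"]
12. n10.off = "wpq"  ["w" ++ B₀.off]
13. n11.tag = false  [terminal]
14. n10.wid = "nx"  ["nx"]
15. n10.sig = -7  [-7]
16. n9.wid = "mpq"  ["m" ++ B₀.off]
17. n9.sig = -7  [B₁.sig]
18. n12.pre = "umpq"  ["u" ++ B.wid]
19. n13.pre = "vn"  ["vn"]
20. n14.tag = true  [terminal]
21. n15.fin = true  [terminal]
22. n16.lim = 11  [terminal]
23. n13.fin = 30  [f.lim + 19]
24. n13.idx = 24  [f.lim * -2 + 46]
25. n13.hot = -3  [-3]
26. n17.lim = 4  [terminal]
27. n12.fin = 11  [len(C₀.pre) + 7]
28. n12.idx = 19  [len(C₀.pre) + 15]
29. n12.hot = 9  [f.lim + 5]
30. n3.lab = false  [B.sig > -7]
31. n3.cnt = true  [C.idx == 19]
32. n2.lab = false  [S₁.lab == true]
33. n2.cnt = true  [not S₁.lab]
34. n0.lab = false  [S₁.lab == true]
35. n0.cnt = false  [f.lim > -3]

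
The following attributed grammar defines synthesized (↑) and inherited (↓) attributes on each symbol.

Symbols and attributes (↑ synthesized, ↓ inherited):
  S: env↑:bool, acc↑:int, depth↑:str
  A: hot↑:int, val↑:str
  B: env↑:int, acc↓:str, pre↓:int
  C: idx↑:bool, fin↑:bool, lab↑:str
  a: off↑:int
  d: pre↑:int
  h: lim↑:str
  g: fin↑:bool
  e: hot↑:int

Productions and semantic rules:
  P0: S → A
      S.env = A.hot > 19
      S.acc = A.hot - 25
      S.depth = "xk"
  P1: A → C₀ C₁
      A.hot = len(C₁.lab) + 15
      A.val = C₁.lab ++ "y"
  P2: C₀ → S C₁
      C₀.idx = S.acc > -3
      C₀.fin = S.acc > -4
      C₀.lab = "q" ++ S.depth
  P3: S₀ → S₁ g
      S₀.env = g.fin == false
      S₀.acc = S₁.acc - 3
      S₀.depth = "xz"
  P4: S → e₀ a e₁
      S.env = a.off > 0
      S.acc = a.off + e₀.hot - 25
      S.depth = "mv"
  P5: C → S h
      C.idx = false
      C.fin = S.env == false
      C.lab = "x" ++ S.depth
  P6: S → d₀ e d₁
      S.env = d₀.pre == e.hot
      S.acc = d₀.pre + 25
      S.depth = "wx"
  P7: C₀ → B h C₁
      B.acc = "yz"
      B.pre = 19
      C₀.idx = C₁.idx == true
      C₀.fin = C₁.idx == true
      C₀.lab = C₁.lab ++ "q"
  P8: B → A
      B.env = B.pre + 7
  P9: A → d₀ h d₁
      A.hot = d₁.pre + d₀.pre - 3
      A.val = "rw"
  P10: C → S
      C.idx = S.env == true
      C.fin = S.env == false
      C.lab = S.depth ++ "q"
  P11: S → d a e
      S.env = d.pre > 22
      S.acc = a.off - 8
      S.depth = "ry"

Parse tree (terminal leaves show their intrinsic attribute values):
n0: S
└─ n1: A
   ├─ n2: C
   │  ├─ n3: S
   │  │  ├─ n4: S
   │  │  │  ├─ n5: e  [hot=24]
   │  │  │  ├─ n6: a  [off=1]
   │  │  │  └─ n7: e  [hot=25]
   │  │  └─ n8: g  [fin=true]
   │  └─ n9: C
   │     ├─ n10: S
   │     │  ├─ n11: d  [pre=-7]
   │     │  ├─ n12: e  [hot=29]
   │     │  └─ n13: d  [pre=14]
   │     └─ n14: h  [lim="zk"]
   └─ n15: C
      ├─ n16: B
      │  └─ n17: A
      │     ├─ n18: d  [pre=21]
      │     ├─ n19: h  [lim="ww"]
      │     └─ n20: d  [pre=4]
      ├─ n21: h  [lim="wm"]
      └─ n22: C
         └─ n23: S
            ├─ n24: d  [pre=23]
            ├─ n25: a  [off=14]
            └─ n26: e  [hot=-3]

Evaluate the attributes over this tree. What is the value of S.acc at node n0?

-6

1. n5.hot = 24  [terminal]
2. n6.off = 1  [terminal]
3. n7.hot = 25  [terminal]
4. n4.env = true  [a.off > 0]
5. n4.acc = 0  [a.off + e₀.hot - 25]
6. n4.depth = "mv"  ["mv"]
7. n8.fin = true  [terminal]
8. n3.env = false  [g.fin == false]
9. n3.acc = -3  [S₁.acc - 3]
10. n3.depth = "xz"  ["xz"]
11. n11.pre = -7  [terminal]
12. n12.hot = 29  [terminal]
13. n13.pre = 14  [terminal]
14. n10.env = false  [d₀.pre == e.hot]
15. n10.acc = 18  [d₀.pre + 25]
16. n10.depth = "wx"  ["wx"]
17. n14.lim = "zk"  [terminal]
18. n9.idx = false  [false]
19. n9.fin = true  [S.env == false]
20. n9.lab = "xwx"  ["x" ++ S.depth]
21. n2.idx = false  [S.acc > -3]
22. n2.fin = true  [S.acc > -4]
23. n2.lab = "qxz"  ["q" ++ S.depth]
24. n16.acc = "yz"  ["yz"]
25. n16.pre = 19  [19]
26. n18.pre = 21  [terminal]
27. n19.lim = "ww"  [terminal]
28. n20.pre = 4  [terminal]
29. n17.hot = 22  [d₁.pre + d₀.pre - 3]
30. n17.val = "rw"  ["rw"]
31. n16.env = 26  [B.pre + 7]
32. n21.lim = "wm"  [terminal]
33. n24.pre = 23  [terminal]
34. n25.off = 14  [terminal]
35. n26.hot = -3  [terminal]
36. n23.env = true  [d.pre > 22]
37. n23.acc = 6  [a.off - 8]
38. n23.depth = "ry"  ["ry"]
39. n22.idx = true  [S.env == true]
40. n22.fin = false  [S.env == false]
41. n22.lab = "ryq"  [S.depth ++ "q"]
42. n15.idx = true  [C₁.idx == true]
43. n15.fin = true  [C₁.idx == true]
44. n15.lab = "ryqq"  [C₁.lab ++ "q"]
45. n1.hot = 19  [len(C₁.lab) + 15]
46. n1.val = "ryqqy"  [C₁.lab ++ "y"]
47. n0.env = false  [A.hot > 19]
48. n0.acc = -6  [A.hot - 25]
49. n0.depth = "xk"  ["xk"]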